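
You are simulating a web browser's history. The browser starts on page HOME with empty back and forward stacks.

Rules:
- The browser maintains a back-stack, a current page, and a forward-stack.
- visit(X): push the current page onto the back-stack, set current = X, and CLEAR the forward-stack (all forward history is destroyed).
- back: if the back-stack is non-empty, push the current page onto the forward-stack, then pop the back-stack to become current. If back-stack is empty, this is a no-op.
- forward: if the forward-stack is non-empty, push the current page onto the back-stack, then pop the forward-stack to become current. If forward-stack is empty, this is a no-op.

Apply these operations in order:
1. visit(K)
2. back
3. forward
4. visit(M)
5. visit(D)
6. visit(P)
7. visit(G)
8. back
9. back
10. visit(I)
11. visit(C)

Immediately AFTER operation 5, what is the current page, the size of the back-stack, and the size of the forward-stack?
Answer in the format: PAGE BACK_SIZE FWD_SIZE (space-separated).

After 1 (visit(K)): cur=K back=1 fwd=0
After 2 (back): cur=HOME back=0 fwd=1
After 3 (forward): cur=K back=1 fwd=0
After 4 (visit(M)): cur=M back=2 fwd=0
After 5 (visit(D)): cur=D back=3 fwd=0

D 3 0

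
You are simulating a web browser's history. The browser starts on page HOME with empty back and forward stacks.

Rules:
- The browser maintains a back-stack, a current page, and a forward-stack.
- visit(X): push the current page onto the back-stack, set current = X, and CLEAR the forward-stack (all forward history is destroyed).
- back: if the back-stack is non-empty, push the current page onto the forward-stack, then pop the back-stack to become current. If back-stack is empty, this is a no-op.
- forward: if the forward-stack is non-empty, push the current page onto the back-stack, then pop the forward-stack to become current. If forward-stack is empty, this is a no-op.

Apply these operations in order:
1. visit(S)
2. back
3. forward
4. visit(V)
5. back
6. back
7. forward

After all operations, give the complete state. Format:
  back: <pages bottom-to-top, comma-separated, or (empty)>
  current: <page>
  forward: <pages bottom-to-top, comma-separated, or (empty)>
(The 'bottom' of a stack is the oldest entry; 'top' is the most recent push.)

After 1 (visit(S)): cur=S back=1 fwd=0
After 2 (back): cur=HOME back=0 fwd=1
After 3 (forward): cur=S back=1 fwd=0
After 4 (visit(V)): cur=V back=2 fwd=0
After 5 (back): cur=S back=1 fwd=1
After 6 (back): cur=HOME back=0 fwd=2
After 7 (forward): cur=S back=1 fwd=1

Answer: back: HOME
current: S
forward: V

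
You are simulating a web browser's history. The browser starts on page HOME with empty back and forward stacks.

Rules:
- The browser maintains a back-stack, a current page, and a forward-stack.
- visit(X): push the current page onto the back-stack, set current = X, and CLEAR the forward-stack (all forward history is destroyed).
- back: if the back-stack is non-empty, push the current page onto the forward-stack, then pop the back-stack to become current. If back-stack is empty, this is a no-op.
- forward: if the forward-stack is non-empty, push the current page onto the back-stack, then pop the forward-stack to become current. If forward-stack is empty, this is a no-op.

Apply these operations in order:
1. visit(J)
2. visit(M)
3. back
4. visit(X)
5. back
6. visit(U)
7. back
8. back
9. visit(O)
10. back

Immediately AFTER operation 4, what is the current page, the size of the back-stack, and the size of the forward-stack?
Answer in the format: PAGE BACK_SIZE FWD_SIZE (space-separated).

After 1 (visit(J)): cur=J back=1 fwd=0
After 2 (visit(M)): cur=M back=2 fwd=0
After 3 (back): cur=J back=1 fwd=1
After 4 (visit(X)): cur=X back=2 fwd=0

X 2 0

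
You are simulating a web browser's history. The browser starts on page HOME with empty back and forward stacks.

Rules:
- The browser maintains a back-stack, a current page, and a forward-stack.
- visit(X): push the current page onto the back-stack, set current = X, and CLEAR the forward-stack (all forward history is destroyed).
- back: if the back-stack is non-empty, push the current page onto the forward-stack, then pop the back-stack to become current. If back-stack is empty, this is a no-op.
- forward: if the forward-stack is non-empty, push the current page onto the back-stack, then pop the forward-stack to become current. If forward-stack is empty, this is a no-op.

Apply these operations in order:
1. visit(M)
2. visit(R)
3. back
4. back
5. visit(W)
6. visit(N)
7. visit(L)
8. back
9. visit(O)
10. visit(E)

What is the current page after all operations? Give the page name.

After 1 (visit(M)): cur=M back=1 fwd=0
After 2 (visit(R)): cur=R back=2 fwd=0
After 3 (back): cur=M back=1 fwd=1
After 4 (back): cur=HOME back=0 fwd=2
After 5 (visit(W)): cur=W back=1 fwd=0
After 6 (visit(N)): cur=N back=2 fwd=0
After 7 (visit(L)): cur=L back=3 fwd=0
After 8 (back): cur=N back=2 fwd=1
After 9 (visit(O)): cur=O back=3 fwd=0
After 10 (visit(E)): cur=E back=4 fwd=0

Answer: E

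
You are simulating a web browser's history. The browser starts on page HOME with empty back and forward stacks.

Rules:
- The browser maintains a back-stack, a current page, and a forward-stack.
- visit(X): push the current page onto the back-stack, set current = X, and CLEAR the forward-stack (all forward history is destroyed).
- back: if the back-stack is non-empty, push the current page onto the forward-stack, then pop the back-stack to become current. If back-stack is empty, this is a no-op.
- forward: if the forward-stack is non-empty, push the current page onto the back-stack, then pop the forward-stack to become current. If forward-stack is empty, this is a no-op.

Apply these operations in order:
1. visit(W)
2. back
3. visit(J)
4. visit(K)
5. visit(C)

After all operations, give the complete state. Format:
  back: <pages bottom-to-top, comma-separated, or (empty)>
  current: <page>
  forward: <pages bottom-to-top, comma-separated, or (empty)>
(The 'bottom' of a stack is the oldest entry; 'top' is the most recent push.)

Answer: back: HOME,J,K
current: C
forward: (empty)

Derivation:
After 1 (visit(W)): cur=W back=1 fwd=0
After 2 (back): cur=HOME back=0 fwd=1
After 3 (visit(J)): cur=J back=1 fwd=0
After 4 (visit(K)): cur=K back=2 fwd=0
After 5 (visit(C)): cur=C back=3 fwd=0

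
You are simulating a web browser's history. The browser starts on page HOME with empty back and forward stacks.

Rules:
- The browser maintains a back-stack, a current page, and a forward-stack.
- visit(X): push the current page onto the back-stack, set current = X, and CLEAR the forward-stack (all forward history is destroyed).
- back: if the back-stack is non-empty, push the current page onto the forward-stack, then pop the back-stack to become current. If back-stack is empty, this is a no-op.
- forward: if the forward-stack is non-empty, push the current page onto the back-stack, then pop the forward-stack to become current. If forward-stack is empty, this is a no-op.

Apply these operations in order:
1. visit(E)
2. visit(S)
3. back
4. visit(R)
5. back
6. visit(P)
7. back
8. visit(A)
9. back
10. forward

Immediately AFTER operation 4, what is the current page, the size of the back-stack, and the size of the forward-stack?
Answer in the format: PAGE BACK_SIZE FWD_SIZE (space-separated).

After 1 (visit(E)): cur=E back=1 fwd=0
After 2 (visit(S)): cur=S back=2 fwd=0
After 3 (back): cur=E back=1 fwd=1
After 4 (visit(R)): cur=R back=2 fwd=0

R 2 0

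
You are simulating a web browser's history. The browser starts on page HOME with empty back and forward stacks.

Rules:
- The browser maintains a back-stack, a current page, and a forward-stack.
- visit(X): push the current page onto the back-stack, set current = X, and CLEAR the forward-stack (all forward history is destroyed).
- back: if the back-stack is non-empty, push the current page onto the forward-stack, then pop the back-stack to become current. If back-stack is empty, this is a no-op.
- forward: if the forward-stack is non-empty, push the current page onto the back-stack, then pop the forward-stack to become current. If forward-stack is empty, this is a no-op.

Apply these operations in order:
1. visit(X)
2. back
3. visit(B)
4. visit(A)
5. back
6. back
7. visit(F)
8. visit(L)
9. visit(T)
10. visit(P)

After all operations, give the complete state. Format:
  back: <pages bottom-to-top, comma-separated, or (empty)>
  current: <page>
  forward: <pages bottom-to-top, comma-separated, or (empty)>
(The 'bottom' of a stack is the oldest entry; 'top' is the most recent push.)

Answer: back: HOME,F,L,T
current: P
forward: (empty)

Derivation:
After 1 (visit(X)): cur=X back=1 fwd=0
After 2 (back): cur=HOME back=0 fwd=1
After 3 (visit(B)): cur=B back=1 fwd=0
After 4 (visit(A)): cur=A back=2 fwd=0
After 5 (back): cur=B back=1 fwd=1
After 6 (back): cur=HOME back=0 fwd=2
After 7 (visit(F)): cur=F back=1 fwd=0
After 8 (visit(L)): cur=L back=2 fwd=0
After 9 (visit(T)): cur=T back=3 fwd=0
After 10 (visit(P)): cur=P back=4 fwd=0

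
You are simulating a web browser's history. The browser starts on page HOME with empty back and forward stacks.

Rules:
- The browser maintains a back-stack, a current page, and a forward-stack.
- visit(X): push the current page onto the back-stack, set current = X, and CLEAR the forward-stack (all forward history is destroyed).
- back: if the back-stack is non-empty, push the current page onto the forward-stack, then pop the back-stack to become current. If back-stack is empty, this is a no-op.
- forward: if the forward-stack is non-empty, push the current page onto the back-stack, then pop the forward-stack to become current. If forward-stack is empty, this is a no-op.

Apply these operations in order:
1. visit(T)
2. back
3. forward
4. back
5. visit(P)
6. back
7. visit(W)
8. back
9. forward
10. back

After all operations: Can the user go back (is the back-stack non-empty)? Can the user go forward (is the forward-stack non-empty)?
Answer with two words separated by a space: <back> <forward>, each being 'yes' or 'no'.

Answer: no yes

Derivation:
After 1 (visit(T)): cur=T back=1 fwd=0
After 2 (back): cur=HOME back=0 fwd=1
After 3 (forward): cur=T back=1 fwd=0
After 4 (back): cur=HOME back=0 fwd=1
After 5 (visit(P)): cur=P back=1 fwd=0
After 6 (back): cur=HOME back=0 fwd=1
After 7 (visit(W)): cur=W back=1 fwd=0
After 8 (back): cur=HOME back=0 fwd=1
After 9 (forward): cur=W back=1 fwd=0
After 10 (back): cur=HOME back=0 fwd=1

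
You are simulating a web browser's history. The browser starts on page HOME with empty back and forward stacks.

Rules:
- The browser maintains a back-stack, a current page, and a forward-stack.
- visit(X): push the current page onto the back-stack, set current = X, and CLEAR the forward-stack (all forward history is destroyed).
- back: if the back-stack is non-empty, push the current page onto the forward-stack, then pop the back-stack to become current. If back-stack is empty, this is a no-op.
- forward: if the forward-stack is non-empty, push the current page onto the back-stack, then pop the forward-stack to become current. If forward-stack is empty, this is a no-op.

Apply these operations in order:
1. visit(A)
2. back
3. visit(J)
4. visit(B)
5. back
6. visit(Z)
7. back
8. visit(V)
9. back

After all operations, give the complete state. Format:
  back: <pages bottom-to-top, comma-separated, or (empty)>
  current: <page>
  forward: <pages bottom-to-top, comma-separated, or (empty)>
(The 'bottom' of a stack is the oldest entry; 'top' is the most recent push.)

After 1 (visit(A)): cur=A back=1 fwd=0
After 2 (back): cur=HOME back=0 fwd=1
After 3 (visit(J)): cur=J back=1 fwd=0
After 4 (visit(B)): cur=B back=2 fwd=0
After 5 (back): cur=J back=1 fwd=1
After 6 (visit(Z)): cur=Z back=2 fwd=0
After 7 (back): cur=J back=1 fwd=1
After 8 (visit(V)): cur=V back=2 fwd=0
After 9 (back): cur=J back=1 fwd=1

Answer: back: HOME
current: J
forward: V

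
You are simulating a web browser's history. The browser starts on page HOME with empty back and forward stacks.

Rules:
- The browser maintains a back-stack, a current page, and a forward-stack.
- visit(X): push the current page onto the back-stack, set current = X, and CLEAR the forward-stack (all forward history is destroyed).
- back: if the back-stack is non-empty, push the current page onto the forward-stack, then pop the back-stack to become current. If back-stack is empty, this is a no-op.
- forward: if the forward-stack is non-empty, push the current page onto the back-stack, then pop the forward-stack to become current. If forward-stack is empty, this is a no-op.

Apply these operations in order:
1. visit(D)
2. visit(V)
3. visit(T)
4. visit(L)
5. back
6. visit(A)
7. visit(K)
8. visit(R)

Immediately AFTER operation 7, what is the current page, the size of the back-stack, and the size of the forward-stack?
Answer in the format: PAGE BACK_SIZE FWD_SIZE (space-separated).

After 1 (visit(D)): cur=D back=1 fwd=0
After 2 (visit(V)): cur=V back=2 fwd=0
After 3 (visit(T)): cur=T back=3 fwd=0
After 4 (visit(L)): cur=L back=4 fwd=0
After 5 (back): cur=T back=3 fwd=1
After 6 (visit(A)): cur=A back=4 fwd=0
After 7 (visit(K)): cur=K back=5 fwd=0

K 5 0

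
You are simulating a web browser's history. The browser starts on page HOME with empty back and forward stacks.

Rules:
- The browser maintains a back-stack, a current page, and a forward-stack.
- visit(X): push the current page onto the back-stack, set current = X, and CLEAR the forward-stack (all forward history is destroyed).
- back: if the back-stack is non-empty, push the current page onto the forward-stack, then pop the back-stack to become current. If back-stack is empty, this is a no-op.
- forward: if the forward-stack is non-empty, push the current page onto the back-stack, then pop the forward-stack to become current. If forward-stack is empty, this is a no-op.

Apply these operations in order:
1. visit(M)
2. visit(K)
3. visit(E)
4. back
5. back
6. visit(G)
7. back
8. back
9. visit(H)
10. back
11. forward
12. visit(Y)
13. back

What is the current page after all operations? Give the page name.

After 1 (visit(M)): cur=M back=1 fwd=0
After 2 (visit(K)): cur=K back=2 fwd=0
After 3 (visit(E)): cur=E back=3 fwd=0
After 4 (back): cur=K back=2 fwd=1
After 5 (back): cur=M back=1 fwd=2
After 6 (visit(G)): cur=G back=2 fwd=0
After 7 (back): cur=M back=1 fwd=1
After 8 (back): cur=HOME back=0 fwd=2
After 9 (visit(H)): cur=H back=1 fwd=0
After 10 (back): cur=HOME back=0 fwd=1
After 11 (forward): cur=H back=1 fwd=0
After 12 (visit(Y)): cur=Y back=2 fwd=0
After 13 (back): cur=H back=1 fwd=1

Answer: H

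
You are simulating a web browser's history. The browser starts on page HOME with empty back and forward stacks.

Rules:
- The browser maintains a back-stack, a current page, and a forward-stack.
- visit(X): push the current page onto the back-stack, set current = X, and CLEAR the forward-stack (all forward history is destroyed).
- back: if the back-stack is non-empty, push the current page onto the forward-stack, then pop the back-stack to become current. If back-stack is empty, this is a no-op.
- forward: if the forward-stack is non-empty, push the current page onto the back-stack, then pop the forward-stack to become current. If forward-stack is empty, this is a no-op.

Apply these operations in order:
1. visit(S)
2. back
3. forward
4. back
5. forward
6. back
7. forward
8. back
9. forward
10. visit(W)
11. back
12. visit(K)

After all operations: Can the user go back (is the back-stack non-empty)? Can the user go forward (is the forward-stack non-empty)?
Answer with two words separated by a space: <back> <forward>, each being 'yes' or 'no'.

Answer: yes no

Derivation:
After 1 (visit(S)): cur=S back=1 fwd=0
After 2 (back): cur=HOME back=0 fwd=1
After 3 (forward): cur=S back=1 fwd=0
After 4 (back): cur=HOME back=0 fwd=1
After 5 (forward): cur=S back=1 fwd=0
After 6 (back): cur=HOME back=0 fwd=1
After 7 (forward): cur=S back=1 fwd=0
After 8 (back): cur=HOME back=0 fwd=1
After 9 (forward): cur=S back=1 fwd=0
After 10 (visit(W)): cur=W back=2 fwd=0
After 11 (back): cur=S back=1 fwd=1
After 12 (visit(K)): cur=K back=2 fwd=0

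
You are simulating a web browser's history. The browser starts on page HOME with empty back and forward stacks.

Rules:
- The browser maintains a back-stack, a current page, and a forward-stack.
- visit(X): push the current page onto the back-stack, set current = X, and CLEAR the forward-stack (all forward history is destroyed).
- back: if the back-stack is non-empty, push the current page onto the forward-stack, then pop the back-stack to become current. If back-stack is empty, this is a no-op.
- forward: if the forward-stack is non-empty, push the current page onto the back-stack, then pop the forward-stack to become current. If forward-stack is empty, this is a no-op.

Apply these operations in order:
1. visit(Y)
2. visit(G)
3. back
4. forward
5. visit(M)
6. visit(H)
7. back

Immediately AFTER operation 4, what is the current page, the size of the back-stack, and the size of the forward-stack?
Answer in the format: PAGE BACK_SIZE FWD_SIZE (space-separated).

After 1 (visit(Y)): cur=Y back=1 fwd=0
After 2 (visit(G)): cur=G back=2 fwd=0
After 3 (back): cur=Y back=1 fwd=1
After 4 (forward): cur=G back=2 fwd=0

G 2 0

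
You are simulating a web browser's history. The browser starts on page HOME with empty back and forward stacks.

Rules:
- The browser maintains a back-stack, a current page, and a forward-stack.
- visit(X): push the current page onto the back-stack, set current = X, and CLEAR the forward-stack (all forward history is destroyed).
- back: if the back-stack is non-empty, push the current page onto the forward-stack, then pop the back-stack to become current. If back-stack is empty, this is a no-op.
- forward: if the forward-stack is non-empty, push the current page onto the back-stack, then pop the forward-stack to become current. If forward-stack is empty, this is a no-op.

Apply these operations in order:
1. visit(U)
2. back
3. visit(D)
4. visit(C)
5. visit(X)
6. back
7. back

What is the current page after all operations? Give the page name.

After 1 (visit(U)): cur=U back=1 fwd=0
After 2 (back): cur=HOME back=0 fwd=1
After 3 (visit(D)): cur=D back=1 fwd=0
After 4 (visit(C)): cur=C back=2 fwd=0
After 5 (visit(X)): cur=X back=3 fwd=0
After 6 (back): cur=C back=2 fwd=1
After 7 (back): cur=D back=1 fwd=2

Answer: D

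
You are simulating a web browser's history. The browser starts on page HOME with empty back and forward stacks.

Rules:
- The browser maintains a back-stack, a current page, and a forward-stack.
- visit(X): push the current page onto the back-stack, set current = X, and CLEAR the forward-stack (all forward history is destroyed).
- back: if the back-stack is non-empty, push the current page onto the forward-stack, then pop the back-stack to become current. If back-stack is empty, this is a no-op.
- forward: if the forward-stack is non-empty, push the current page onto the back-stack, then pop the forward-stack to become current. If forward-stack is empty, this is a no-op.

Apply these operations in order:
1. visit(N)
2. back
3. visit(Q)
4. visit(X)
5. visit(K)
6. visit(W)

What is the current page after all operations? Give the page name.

After 1 (visit(N)): cur=N back=1 fwd=0
After 2 (back): cur=HOME back=0 fwd=1
After 3 (visit(Q)): cur=Q back=1 fwd=0
After 4 (visit(X)): cur=X back=2 fwd=0
After 5 (visit(K)): cur=K back=3 fwd=0
After 6 (visit(W)): cur=W back=4 fwd=0

Answer: W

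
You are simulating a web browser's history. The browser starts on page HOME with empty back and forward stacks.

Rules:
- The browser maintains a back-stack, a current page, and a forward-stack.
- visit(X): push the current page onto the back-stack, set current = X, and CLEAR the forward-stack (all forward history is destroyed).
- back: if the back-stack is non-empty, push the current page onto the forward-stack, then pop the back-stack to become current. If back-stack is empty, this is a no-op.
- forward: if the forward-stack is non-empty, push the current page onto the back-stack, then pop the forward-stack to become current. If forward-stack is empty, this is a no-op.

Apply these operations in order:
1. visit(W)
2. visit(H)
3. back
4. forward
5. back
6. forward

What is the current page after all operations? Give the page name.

Answer: H

Derivation:
After 1 (visit(W)): cur=W back=1 fwd=0
After 2 (visit(H)): cur=H back=2 fwd=0
After 3 (back): cur=W back=1 fwd=1
After 4 (forward): cur=H back=2 fwd=0
After 5 (back): cur=W back=1 fwd=1
After 6 (forward): cur=H back=2 fwd=0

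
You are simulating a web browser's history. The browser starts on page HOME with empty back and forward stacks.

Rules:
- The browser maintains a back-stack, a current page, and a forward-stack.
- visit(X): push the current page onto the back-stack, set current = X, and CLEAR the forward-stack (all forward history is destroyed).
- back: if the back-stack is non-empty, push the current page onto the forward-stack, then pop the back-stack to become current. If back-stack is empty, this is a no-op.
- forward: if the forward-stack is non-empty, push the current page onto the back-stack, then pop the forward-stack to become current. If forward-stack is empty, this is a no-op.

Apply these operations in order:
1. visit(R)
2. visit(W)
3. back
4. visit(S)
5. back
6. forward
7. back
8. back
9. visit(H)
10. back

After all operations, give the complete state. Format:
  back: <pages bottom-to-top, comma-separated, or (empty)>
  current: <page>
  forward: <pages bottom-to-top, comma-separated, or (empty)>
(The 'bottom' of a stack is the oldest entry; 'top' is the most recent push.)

After 1 (visit(R)): cur=R back=1 fwd=0
After 2 (visit(W)): cur=W back=2 fwd=0
After 3 (back): cur=R back=1 fwd=1
After 4 (visit(S)): cur=S back=2 fwd=0
After 5 (back): cur=R back=1 fwd=1
After 6 (forward): cur=S back=2 fwd=0
After 7 (back): cur=R back=1 fwd=1
After 8 (back): cur=HOME back=0 fwd=2
After 9 (visit(H)): cur=H back=1 fwd=0
After 10 (back): cur=HOME back=0 fwd=1

Answer: back: (empty)
current: HOME
forward: H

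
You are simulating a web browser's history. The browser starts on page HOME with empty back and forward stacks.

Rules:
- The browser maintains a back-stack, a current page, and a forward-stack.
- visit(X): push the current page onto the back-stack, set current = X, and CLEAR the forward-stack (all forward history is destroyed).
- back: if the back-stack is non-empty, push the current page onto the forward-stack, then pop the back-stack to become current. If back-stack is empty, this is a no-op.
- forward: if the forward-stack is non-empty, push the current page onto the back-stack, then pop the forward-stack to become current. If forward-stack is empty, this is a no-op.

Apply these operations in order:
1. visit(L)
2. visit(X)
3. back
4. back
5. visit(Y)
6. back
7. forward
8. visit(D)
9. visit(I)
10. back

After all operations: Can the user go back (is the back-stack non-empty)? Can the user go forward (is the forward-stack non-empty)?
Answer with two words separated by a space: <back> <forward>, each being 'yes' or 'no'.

Answer: yes yes

Derivation:
After 1 (visit(L)): cur=L back=1 fwd=0
After 2 (visit(X)): cur=X back=2 fwd=0
After 3 (back): cur=L back=1 fwd=1
After 4 (back): cur=HOME back=0 fwd=2
After 5 (visit(Y)): cur=Y back=1 fwd=0
After 6 (back): cur=HOME back=0 fwd=1
After 7 (forward): cur=Y back=1 fwd=0
After 8 (visit(D)): cur=D back=2 fwd=0
After 9 (visit(I)): cur=I back=3 fwd=0
After 10 (back): cur=D back=2 fwd=1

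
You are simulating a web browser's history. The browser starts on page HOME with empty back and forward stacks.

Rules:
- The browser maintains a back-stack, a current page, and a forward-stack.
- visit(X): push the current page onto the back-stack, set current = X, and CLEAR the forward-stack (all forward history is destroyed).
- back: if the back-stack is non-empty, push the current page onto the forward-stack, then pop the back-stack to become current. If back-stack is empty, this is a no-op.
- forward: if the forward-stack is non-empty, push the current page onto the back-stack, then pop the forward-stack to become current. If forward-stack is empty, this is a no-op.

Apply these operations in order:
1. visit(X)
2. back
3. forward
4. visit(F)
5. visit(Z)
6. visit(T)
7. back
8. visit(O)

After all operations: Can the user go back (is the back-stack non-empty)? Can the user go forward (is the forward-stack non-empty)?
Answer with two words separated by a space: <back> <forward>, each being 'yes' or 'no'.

Answer: yes no

Derivation:
After 1 (visit(X)): cur=X back=1 fwd=0
After 2 (back): cur=HOME back=0 fwd=1
After 3 (forward): cur=X back=1 fwd=0
After 4 (visit(F)): cur=F back=2 fwd=0
After 5 (visit(Z)): cur=Z back=3 fwd=0
After 6 (visit(T)): cur=T back=4 fwd=0
After 7 (back): cur=Z back=3 fwd=1
After 8 (visit(O)): cur=O back=4 fwd=0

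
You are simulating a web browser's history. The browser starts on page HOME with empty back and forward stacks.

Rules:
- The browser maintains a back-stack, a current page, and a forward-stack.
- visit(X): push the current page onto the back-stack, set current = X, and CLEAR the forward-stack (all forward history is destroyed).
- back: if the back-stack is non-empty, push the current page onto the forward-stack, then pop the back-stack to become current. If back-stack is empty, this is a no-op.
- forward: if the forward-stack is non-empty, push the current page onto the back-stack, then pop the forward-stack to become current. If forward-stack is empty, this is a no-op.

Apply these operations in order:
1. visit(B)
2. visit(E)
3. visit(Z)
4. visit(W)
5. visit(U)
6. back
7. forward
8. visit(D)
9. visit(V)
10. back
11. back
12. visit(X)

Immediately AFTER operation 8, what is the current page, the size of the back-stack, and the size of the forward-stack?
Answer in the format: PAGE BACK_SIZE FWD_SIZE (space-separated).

After 1 (visit(B)): cur=B back=1 fwd=0
After 2 (visit(E)): cur=E back=2 fwd=0
After 3 (visit(Z)): cur=Z back=3 fwd=0
After 4 (visit(W)): cur=W back=4 fwd=0
After 5 (visit(U)): cur=U back=5 fwd=0
After 6 (back): cur=W back=4 fwd=1
After 7 (forward): cur=U back=5 fwd=0
After 8 (visit(D)): cur=D back=6 fwd=0

D 6 0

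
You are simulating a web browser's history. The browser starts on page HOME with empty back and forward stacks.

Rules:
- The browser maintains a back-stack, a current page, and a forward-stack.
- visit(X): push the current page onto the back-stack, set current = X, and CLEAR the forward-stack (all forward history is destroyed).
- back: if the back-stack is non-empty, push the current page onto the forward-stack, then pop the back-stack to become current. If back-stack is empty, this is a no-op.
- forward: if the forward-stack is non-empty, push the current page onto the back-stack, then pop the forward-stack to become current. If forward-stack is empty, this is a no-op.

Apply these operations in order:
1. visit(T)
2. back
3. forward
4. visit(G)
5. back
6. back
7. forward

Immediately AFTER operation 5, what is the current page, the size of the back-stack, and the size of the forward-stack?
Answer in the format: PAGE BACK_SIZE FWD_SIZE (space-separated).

After 1 (visit(T)): cur=T back=1 fwd=0
After 2 (back): cur=HOME back=0 fwd=1
After 3 (forward): cur=T back=1 fwd=0
After 4 (visit(G)): cur=G back=2 fwd=0
After 5 (back): cur=T back=1 fwd=1

T 1 1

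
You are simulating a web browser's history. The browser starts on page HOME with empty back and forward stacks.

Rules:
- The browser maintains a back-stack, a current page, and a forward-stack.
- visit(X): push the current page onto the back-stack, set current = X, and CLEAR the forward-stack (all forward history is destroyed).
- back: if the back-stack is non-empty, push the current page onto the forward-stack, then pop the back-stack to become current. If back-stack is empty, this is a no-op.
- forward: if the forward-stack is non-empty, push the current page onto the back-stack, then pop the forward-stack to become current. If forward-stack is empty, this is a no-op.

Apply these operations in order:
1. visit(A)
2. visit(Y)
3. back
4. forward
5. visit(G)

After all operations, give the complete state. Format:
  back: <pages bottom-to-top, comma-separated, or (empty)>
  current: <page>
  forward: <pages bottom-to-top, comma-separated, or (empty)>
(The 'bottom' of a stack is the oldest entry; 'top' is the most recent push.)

After 1 (visit(A)): cur=A back=1 fwd=0
After 2 (visit(Y)): cur=Y back=2 fwd=0
After 3 (back): cur=A back=1 fwd=1
After 4 (forward): cur=Y back=2 fwd=0
After 5 (visit(G)): cur=G back=3 fwd=0

Answer: back: HOME,A,Y
current: G
forward: (empty)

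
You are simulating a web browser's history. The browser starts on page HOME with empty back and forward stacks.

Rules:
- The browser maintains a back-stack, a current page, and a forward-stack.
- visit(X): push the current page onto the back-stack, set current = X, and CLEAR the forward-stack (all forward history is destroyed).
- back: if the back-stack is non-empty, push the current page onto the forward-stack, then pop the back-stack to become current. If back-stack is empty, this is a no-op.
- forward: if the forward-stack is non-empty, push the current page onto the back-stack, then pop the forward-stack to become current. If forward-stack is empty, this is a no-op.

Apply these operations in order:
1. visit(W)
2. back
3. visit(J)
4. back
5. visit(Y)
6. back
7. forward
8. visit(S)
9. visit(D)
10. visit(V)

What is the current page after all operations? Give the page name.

After 1 (visit(W)): cur=W back=1 fwd=0
After 2 (back): cur=HOME back=0 fwd=1
After 3 (visit(J)): cur=J back=1 fwd=0
After 4 (back): cur=HOME back=0 fwd=1
After 5 (visit(Y)): cur=Y back=1 fwd=0
After 6 (back): cur=HOME back=0 fwd=1
After 7 (forward): cur=Y back=1 fwd=0
After 8 (visit(S)): cur=S back=2 fwd=0
After 9 (visit(D)): cur=D back=3 fwd=0
After 10 (visit(V)): cur=V back=4 fwd=0

Answer: V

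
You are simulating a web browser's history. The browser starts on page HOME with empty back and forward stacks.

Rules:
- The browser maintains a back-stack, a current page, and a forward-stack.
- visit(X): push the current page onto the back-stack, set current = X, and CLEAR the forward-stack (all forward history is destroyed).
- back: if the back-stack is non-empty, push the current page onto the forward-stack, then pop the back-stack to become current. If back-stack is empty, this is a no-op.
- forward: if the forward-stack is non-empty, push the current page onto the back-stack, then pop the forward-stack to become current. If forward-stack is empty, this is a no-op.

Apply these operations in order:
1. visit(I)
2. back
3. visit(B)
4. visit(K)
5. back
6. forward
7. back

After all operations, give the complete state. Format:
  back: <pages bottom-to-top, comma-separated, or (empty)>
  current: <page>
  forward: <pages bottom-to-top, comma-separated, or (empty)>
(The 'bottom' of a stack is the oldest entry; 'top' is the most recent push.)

Answer: back: HOME
current: B
forward: K

Derivation:
After 1 (visit(I)): cur=I back=1 fwd=0
After 2 (back): cur=HOME back=0 fwd=1
After 3 (visit(B)): cur=B back=1 fwd=0
After 4 (visit(K)): cur=K back=2 fwd=0
After 5 (back): cur=B back=1 fwd=1
After 6 (forward): cur=K back=2 fwd=0
After 7 (back): cur=B back=1 fwd=1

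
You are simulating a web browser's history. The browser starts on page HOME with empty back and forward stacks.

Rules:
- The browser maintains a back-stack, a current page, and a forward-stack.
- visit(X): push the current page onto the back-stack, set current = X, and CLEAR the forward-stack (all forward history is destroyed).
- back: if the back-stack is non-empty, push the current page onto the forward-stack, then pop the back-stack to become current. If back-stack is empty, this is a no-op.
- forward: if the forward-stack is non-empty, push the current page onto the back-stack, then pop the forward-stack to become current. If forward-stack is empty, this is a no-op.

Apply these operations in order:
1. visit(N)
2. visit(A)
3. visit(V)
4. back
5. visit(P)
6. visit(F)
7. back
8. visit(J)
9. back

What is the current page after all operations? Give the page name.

Answer: P

Derivation:
After 1 (visit(N)): cur=N back=1 fwd=0
After 2 (visit(A)): cur=A back=2 fwd=0
After 3 (visit(V)): cur=V back=3 fwd=0
After 4 (back): cur=A back=2 fwd=1
After 5 (visit(P)): cur=P back=3 fwd=0
After 6 (visit(F)): cur=F back=4 fwd=0
After 7 (back): cur=P back=3 fwd=1
After 8 (visit(J)): cur=J back=4 fwd=0
After 9 (back): cur=P back=3 fwd=1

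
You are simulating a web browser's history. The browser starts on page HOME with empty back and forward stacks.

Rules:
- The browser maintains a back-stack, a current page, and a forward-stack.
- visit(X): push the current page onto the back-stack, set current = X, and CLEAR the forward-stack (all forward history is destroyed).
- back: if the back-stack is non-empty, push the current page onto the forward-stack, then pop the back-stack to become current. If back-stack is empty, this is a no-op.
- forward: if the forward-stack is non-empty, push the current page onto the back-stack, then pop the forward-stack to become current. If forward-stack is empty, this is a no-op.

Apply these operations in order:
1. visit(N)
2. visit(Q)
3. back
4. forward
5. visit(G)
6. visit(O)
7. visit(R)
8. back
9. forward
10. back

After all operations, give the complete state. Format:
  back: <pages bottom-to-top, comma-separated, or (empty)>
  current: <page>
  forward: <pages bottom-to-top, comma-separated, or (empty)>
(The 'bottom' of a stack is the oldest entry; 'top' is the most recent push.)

Answer: back: HOME,N,Q,G
current: O
forward: R

Derivation:
After 1 (visit(N)): cur=N back=1 fwd=0
After 2 (visit(Q)): cur=Q back=2 fwd=0
After 3 (back): cur=N back=1 fwd=1
After 4 (forward): cur=Q back=2 fwd=0
After 5 (visit(G)): cur=G back=3 fwd=0
After 6 (visit(O)): cur=O back=4 fwd=0
After 7 (visit(R)): cur=R back=5 fwd=0
After 8 (back): cur=O back=4 fwd=1
After 9 (forward): cur=R back=5 fwd=0
After 10 (back): cur=O back=4 fwd=1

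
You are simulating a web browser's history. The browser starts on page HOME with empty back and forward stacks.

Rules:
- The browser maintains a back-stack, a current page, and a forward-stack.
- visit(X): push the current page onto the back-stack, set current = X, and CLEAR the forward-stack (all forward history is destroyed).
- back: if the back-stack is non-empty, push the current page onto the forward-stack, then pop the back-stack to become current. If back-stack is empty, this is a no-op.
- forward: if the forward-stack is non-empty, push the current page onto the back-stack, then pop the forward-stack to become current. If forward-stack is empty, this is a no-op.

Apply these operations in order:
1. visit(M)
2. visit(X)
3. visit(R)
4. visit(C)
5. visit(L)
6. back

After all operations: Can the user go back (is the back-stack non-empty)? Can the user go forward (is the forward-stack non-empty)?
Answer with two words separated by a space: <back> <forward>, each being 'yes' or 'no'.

After 1 (visit(M)): cur=M back=1 fwd=0
After 2 (visit(X)): cur=X back=2 fwd=0
After 3 (visit(R)): cur=R back=3 fwd=0
After 4 (visit(C)): cur=C back=4 fwd=0
After 5 (visit(L)): cur=L back=5 fwd=0
After 6 (back): cur=C back=4 fwd=1

Answer: yes yes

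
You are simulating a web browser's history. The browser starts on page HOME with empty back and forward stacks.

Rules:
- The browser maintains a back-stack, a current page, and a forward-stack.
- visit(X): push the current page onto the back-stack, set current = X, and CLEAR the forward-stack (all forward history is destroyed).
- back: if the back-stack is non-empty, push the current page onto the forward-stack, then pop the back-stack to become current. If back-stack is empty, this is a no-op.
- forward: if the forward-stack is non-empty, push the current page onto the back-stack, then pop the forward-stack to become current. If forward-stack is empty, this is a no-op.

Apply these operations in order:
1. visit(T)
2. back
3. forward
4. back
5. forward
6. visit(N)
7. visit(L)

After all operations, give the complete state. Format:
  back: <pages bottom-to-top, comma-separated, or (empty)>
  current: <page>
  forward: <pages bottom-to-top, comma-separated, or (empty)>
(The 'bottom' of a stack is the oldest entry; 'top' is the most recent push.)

After 1 (visit(T)): cur=T back=1 fwd=0
After 2 (back): cur=HOME back=0 fwd=1
After 3 (forward): cur=T back=1 fwd=0
After 4 (back): cur=HOME back=0 fwd=1
After 5 (forward): cur=T back=1 fwd=0
After 6 (visit(N)): cur=N back=2 fwd=0
After 7 (visit(L)): cur=L back=3 fwd=0

Answer: back: HOME,T,N
current: L
forward: (empty)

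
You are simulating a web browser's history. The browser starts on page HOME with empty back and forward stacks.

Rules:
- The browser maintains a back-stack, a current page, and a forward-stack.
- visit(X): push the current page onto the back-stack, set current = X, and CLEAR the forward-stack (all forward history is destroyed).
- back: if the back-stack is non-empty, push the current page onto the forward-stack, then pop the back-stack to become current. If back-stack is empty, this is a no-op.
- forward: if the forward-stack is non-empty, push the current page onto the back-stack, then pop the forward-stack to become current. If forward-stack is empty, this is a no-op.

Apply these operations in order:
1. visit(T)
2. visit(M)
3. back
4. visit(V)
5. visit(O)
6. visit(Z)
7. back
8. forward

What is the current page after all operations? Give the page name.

Answer: Z

Derivation:
After 1 (visit(T)): cur=T back=1 fwd=0
After 2 (visit(M)): cur=M back=2 fwd=0
After 3 (back): cur=T back=1 fwd=1
After 4 (visit(V)): cur=V back=2 fwd=0
After 5 (visit(O)): cur=O back=3 fwd=0
After 6 (visit(Z)): cur=Z back=4 fwd=0
After 7 (back): cur=O back=3 fwd=1
After 8 (forward): cur=Z back=4 fwd=0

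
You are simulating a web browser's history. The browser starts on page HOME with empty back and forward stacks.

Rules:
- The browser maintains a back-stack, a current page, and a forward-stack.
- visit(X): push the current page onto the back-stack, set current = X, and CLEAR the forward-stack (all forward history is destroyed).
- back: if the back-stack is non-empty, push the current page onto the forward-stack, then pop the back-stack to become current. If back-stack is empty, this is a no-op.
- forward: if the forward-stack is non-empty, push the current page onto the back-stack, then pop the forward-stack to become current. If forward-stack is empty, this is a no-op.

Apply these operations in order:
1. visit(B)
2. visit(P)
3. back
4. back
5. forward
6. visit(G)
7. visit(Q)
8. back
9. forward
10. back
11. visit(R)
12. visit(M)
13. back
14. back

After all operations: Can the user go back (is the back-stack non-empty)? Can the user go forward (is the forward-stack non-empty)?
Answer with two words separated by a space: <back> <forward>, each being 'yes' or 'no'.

After 1 (visit(B)): cur=B back=1 fwd=0
After 2 (visit(P)): cur=P back=2 fwd=0
After 3 (back): cur=B back=1 fwd=1
After 4 (back): cur=HOME back=0 fwd=2
After 5 (forward): cur=B back=1 fwd=1
After 6 (visit(G)): cur=G back=2 fwd=0
After 7 (visit(Q)): cur=Q back=3 fwd=0
After 8 (back): cur=G back=2 fwd=1
After 9 (forward): cur=Q back=3 fwd=0
After 10 (back): cur=G back=2 fwd=1
After 11 (visit(R)): cur=R back=3 fwd=0
After 12 (visit(M)): cur=M back=4 fwd=0
After 13 (back): cur=R back=3 fwd=1
After 14 (back): cur=G back=2 fwd=2

Answer: yes yes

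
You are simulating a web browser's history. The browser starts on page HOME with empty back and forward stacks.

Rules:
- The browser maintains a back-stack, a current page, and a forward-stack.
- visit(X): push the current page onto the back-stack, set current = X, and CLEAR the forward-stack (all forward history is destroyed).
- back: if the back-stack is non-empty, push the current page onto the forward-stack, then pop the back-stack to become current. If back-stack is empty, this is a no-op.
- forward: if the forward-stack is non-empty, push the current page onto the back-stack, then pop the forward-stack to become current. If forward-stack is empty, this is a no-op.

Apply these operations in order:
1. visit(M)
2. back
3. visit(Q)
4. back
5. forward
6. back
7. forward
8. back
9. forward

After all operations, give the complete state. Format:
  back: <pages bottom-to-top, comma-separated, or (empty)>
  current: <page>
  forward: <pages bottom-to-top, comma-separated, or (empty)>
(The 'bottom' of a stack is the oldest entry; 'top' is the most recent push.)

After 1 (visit(M)): cur=M back=1 fwd=0
After 2 (back): cur=HOME back=0 fwd=1
After 3 (visit(Q)): cur=Q back=1 fwd=0
After 4 (back): cur=HOME back=0 fwd=1
After 5 (forward): cur=Q back=1 fwd=0
After 6 (back): cur=HOME back=0 fwd=1
After 7 (forward): cur=Q back=1 fwd=0
After 8 (back): cur=HOME back=0 fwd=1
After 9 (forward): cur=Q back=1 fwd=0

Answer: back: HOME
current: Q
forward: (empty)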